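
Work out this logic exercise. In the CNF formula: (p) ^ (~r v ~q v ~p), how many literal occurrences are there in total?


Counting literals in each clause:
Clause 1: 1 literal(s)
Clause 2: 3 literal(s)
Total = 4

4


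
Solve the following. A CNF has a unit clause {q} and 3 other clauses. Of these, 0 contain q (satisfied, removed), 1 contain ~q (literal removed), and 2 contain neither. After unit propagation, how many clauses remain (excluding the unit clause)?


Satisfied (removed): 0
Shortened (remain): 1
Unchanged (remain): 2
Remaining = 1 + 2 = 3

3


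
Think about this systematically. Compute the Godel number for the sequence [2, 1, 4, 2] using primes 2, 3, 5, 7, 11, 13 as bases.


Encode each element as an exponent of the corresponding prime:
  2^2 = 4
  3^1 = 3
  5^4 = 625
  7^2 = 49
Product = 4 * 3 * 625 * 49 = 367500

367500


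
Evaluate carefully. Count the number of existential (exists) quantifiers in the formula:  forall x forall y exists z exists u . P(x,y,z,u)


Quantifier prefix: forall x forall y exists z exists u
Mark each quantifier type:
  U U E E
Universal count = 2, Existential count = 2
Asked for existential (exists) quantifiers: 2

2


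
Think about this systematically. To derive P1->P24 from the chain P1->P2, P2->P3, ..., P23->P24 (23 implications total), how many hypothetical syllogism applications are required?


With 23 implications in a chain connecting 24 propositions:
P1->P2, P2->P3, ..., P23->P24
Steps needed = (number of implications) - 1 = 23 - 1 = 22

22


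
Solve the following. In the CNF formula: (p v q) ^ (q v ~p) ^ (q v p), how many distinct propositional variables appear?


Identify each variable that appears in the formula.
Variables found: p, q
Count = 2

2


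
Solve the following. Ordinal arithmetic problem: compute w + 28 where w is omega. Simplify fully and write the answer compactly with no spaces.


Compute w + 28.
Ordinal + is associative but NOT commutative; for finite n>0, n + w = w but w + n stays w+n.
w + 28 is already in normal form (a successor ordinal beyond w).
Result = w+28

w+28


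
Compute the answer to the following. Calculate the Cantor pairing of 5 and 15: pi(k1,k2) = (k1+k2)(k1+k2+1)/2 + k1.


k1 + k2 = 20
(k1+k2)(k1+k2+1)/2 = 20 * 21 / 2 = 210
pi = 210 + 5 = 215

215


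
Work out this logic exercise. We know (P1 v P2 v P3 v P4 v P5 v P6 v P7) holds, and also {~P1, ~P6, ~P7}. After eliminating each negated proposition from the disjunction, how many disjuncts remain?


Original disjuncts (7): P1, P2, P3, P4, P5, P6, P7
Negated (eliminate): ~P1, ~P6, ~P7
Remaining disjuncts: P2, P3, P4, P5
Count = 7 - 3 = 4

4


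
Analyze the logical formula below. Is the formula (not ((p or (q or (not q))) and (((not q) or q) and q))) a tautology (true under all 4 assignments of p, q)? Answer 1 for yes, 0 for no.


Check all 4 assignments:
p=0, q=0: 1
p=0, q=1: 0
p=1, q=0: 1
p=1, q=1: 0
Satisfying count = 2/4.
Tautology iff count = 4: no.

0


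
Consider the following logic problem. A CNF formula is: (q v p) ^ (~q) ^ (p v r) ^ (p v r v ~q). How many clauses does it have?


A CNF formula is a conjunction of clauses.
Clauses are separated by ^.
Counting the conjuncts: 4 clauses.

4


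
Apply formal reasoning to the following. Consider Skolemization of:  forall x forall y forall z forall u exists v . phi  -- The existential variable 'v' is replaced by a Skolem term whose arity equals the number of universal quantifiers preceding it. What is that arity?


Quantifier prefix: forall x forall y forall z forall u exists v
'v' is existentially quantified at position 5.
Universal variables preceding it: x, y, z, u
Skolem function arity = 4

4


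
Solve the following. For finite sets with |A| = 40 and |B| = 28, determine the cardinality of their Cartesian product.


The Cartesian product A x B contains all ordered pairs (a, b).
|A x B| = |A| * |B| = 40 * 28 = 1120

1120


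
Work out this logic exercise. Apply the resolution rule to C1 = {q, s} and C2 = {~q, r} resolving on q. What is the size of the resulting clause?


Remove q from C1 and ~q from C2.
C1 remainder: {s}
C2 remainder: {r}
Union (resolvent): {r, s}
Resolvent has 2 literal(s).

2


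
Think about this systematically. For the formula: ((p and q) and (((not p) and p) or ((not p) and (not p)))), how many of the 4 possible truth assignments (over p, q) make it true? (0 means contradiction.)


Check all 4 assignments:
p=0, q=0: 0
p=0, q=1: 0
p=1, q=0: 0
p=1, q=1: 0
Count of True = 0

0


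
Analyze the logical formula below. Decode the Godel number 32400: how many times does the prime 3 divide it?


Factorize 32400 by dividing by 3 repeatedly.
Division steps: 3 divides 32400 exactly 4 time(s).
Exponent of 3 = 4

4


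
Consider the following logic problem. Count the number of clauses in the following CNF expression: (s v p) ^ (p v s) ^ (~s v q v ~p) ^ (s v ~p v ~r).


A CNF formula is a conjunction of clauses.
Clauses are separated by ^.
Counting the conjuncts: 4 clauses.

4


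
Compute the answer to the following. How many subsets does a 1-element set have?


The power set of a set with n elements has 2^n elements.
|P(S)| = 2^1 = 2

2


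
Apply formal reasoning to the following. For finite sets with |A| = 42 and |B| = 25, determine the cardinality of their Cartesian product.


The Cartesian product A x B contains all ordered pairs (a, b).
|A x B| = |A| * |B| = 42 * 25 = 1050

1050


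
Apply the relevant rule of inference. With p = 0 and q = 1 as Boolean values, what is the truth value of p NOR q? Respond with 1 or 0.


p = 0, q = 1
Operation: p NOR q
Evaluate: 0 NOR 1 = 0

0


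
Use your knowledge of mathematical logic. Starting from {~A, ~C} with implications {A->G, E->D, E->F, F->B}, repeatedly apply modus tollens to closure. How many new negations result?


Initial negated facts: {~A, ~C}
Apply modus tollens to closure:
  (no implication fires)
Final negated: {~A, ~C}
New negations: {(none)}
Count = 0

0


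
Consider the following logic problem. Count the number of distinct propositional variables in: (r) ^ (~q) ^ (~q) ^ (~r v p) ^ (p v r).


Identify each variable that appears in the formula.
Variables found: p, q, r
Count = 3

3


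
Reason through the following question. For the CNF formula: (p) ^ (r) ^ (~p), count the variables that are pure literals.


Check each variable for pure literal status:
p: mixed (not pure)
q: absent (not pure)
r: pure positive
Pure literal count = 1

1


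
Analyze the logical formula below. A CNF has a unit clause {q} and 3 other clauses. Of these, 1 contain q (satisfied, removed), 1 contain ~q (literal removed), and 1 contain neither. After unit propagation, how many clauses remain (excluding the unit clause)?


Satisfied (removed): 1
Shortened (remain): 1
Unchanged (remain): 1
Remaining = 1 + 1 = 2

2


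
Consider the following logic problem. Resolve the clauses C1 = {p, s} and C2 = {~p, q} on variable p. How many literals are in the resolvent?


Remove p from C1 and ~p from C2.
C1 remainder: {s}
C2 remainder: {q}
Union (resolvent): {q, s}
Resolvent has 2 literal(s).

2


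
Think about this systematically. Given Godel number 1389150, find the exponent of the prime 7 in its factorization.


Factorize 1389150 by dividing by 7 repeatedly.
Division steps: 7 divides 1389150 exactly 3 time(s).
Exponent of 7 = 3

3


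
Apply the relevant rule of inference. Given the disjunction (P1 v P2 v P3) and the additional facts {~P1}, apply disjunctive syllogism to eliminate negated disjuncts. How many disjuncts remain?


Original disjuncts (3): P1, P2, P3
Negated (eliminate): ~P1
Remaining disjuncts: P2, P3
Count = 3 - 1 = 2

2


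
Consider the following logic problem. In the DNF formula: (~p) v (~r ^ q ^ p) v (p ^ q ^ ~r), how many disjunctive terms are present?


A DNF formula is a disjunction of terms (conjunctions).
Terms are separated by v.
Counting the disjuncts: 3 terms.

3


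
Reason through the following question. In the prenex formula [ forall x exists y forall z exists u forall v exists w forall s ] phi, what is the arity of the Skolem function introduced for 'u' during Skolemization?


Quantifier prefix: forall x exists y forall z exists u forall v exists w forall s
'u' is existentially quantified at position 4.
Universal variables preceding it: x, z
Skolem function arity = 2

2


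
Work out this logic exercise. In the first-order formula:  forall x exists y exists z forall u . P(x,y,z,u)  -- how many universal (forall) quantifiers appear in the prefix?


Quantifier prefix: forall x exists y exists z forall u
Mark each quantifier type:
  U E E U
Universal count = 2, Existential count = 2
Asked for universal (forall) quantifiers: 2

2


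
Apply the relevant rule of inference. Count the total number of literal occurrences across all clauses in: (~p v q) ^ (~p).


Counting literals in each clause:
Clause 1: 2 literal(s)
Clause 2: 1 literal(s)
Total = 3

3


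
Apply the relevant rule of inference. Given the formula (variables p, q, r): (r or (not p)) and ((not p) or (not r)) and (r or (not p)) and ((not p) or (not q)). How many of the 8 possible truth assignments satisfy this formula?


Evaluate all 8 assignments for p, q, r:
p=0, q=0, r=0: 1
p=0, q=0, r=1: 1
p=0, q=1, r=0: 1
p=0, q=1, r=1: 1
p=1, q=0, r=0: 0
p=1, q=0, r=1: 0
p=1, q=1, r=0: 0
p=1, q=1, r=1: 0
Satisfying count = 4

4


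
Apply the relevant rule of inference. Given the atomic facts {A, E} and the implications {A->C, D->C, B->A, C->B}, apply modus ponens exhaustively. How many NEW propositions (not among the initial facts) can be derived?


Initial facts: {A, E}
Apply modus ponens to closure:
  A and A->C  =>  C
  C and C->B  =>  B
Final known: {A, B, C, E}
New propositions: {B, C}
Count = 2

2


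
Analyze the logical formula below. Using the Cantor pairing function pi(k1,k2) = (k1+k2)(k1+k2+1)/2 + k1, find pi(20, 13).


k1 + k2 = 33
(k1+k2)(k1+k2+1)/2 = 33 * 34 / 2 = 561
pi = 561 + 20 = 581

581


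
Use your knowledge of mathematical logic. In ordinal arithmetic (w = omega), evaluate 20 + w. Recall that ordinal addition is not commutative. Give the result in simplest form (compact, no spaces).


Compute 20 + w.
Ordinal + is associative but NOT commutative; for finite n>0, n + w = w but w + n stays w+n.
Any finite left addend is absorbed by w on the right: 20 + w = w.
Result = w

w


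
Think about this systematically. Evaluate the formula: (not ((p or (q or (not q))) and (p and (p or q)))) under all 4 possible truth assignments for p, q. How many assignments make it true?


Check all 4 assignments:
p=0, q=0: 1
p=0, q=1: 1
p=1, q=0: 0
p=1, q=1: 0
Count of True = 2

2


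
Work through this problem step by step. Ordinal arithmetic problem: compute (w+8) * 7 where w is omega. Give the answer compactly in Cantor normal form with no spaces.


Compute (w+8) * 7.
Ordinal * is associative and left-distributive over +, but NOT commutative; for finite n>1, n*w = w but w*n stays w*n.
(w+8) * 7 = (w+8) repeated 7 times. Each intermediate +8 is absorbed by the following w; only the last survives: w*7+8.
Result = w*7+8

w*7+8


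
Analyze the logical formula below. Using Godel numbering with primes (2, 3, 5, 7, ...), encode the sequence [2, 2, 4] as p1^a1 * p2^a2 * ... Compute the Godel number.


Encode each element as an exponent of the corresponding prime:
  2^2 = 4
  3^2 = 9
  5^4 = 625
Product = 4 * 9 * 625 = 22500

22500


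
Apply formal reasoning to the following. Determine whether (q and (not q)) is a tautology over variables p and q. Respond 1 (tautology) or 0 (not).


Check all 4 assignments:
p=0, q=0: 0
p=0, q=1: 0
p=1, q=0: 0
p=1, q=1: 0
Satisfying count = 0/4.
Tautology iff count = 4: no.

0


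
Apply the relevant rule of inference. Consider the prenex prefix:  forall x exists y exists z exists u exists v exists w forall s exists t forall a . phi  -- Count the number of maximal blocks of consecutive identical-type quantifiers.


Quantifier-type sequence: A E E E E E A E A  (A=forall, E=exists)
Group into maximal same-type runs:
  Ax1 | Ex5 | Ax1 | Ex1 | Ax1
Number of blocks = 5

5


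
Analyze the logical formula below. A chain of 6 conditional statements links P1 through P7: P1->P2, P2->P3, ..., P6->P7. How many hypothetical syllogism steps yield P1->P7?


With 6 implications in a chain connecting 7 propositions:
P1->P2, P2->P3, ..., P6->P7
Steps needed = (number of implications) - 1 = 6 - 1 = 5

5


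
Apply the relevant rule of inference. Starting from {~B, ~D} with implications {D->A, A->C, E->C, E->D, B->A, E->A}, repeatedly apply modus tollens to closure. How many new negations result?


Initial negated facts: {~B, ~D}
Apply modus tollens to closure:
  ~D and E->D  =>  ~E
Final negated: {~B, ~D, ~E}
New negations: {~E}
Count = 1

1


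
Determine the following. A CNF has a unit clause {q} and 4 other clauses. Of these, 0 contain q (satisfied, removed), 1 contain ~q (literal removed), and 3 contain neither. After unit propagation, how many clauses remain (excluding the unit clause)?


Satisfied (removed): 0
Shortened (remain): 1
Unchanged (remain): 3
Remaining = 1 + 3 = 4

4


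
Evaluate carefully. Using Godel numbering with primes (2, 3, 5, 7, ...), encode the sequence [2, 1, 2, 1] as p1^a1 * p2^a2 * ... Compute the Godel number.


Encode each element as an exponent of the corresponding prime:
  2^2 = 4
  3^1 = 3
  5^2 = 25
  7^1 = 7
Product = 4 * 3 * 25 * 7 = 2100

2100


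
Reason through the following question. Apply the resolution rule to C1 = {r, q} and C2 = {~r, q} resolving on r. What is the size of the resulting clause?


Remove r from C1 and ~r from C2.
C1 remainder: {q}
C2 remainder: {q}
Union (resolvent): {q}
Resolvent has 1 literal(s).

1


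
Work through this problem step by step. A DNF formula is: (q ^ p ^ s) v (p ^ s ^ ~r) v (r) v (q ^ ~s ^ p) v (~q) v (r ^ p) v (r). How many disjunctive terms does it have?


A DNF formula is a disjunction of terms (conjunctions).
Terms are separated by v.
Counting the disjuncts: 7 terms.

7


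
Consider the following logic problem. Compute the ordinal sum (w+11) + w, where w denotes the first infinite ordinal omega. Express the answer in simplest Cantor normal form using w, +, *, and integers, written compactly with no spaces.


Compute (w+11) + w.
Ordinal + is associative but NOT commutative; for finite n>0, n + w = w but w + n stays w+n.
(w+11) + w = w + (11+w) = w + w = w*2 (the finite tail 11 is absorbed by the right w).
Result = w*2

w*2


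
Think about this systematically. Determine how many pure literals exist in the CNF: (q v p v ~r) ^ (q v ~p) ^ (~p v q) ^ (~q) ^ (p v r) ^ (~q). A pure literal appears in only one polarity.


Check each variable for pure literal status:
p: mixed (not pure)
q: mixed (not pure)
r: mixed (not pure)
Pure literal count = 0

0


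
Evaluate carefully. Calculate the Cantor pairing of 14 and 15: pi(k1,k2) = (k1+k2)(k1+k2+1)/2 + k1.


k1 + k2 = 29
(k1+k2)(k1+k2+1)/2 = 29 * 30 / 2 = 435
pi = 435 + 14 = 449

449


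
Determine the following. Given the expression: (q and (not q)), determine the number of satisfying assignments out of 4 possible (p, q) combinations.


Check all 4 assignments:
p=0, q=0: 0
p=0, q=1: 0
p=1, q=0: 0
p=1, q=1: 0
Count of True = 0

0


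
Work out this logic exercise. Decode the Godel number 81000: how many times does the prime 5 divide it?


Factorize 81000 by dividing by 5 repeatedly.
Division steps: 5 divides 81000 exactly 3 time(s).
Exponent of 5 = 3

3


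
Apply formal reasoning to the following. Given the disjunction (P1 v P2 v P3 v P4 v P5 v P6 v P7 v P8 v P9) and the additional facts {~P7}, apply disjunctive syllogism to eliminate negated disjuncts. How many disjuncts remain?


Original disjuncts (9): P1, P2, P3, P4, P5, P6, P7, P8, P9
Negated (eliminate): ~P7
Remaining disjuncts: P1, P2, P3, P4, P5, P6, P8, P9
Count = 9 - 1 = 8

8


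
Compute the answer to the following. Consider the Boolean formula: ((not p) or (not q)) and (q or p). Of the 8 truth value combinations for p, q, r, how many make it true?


Evaluate all 8 assignments for p, q, r:
p=0, q=0, r=0: 0
p=0, q=0, r=1: 0
p=0, q=1, r=0: 1
p=0, q=1, r=1: 1
p=1, q=0, r=0: 1
p=1, q=0, r=1: 1
p=1, q=1, r=0: 0
p=1, q=1, r=1: 0
Satisfying count = 4

4


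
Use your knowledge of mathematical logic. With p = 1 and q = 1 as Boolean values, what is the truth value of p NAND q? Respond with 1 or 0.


p = 1, q = 1
Operation: p NAND q
Evaluate: 1 NAND 1 = 0

0


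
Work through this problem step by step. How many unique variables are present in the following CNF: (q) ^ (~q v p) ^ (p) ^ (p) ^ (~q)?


Identify each variable that appears in the formula.
Variables found: p, q
Count = 2

2


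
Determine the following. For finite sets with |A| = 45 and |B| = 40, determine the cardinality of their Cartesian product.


The Cartesian product A x B contains all ordered pairs (a, b).
|A x B| = |A| * |B| = 45 * 40 = 1800

1800


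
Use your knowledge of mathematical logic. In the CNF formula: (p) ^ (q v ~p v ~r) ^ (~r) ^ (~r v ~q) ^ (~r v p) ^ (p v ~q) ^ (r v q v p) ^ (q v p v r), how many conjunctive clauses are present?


A CNF formula is a conjunction of clauses.
Clauses are separated by ^.
Counting the conjuncts: 8 clauses.

8


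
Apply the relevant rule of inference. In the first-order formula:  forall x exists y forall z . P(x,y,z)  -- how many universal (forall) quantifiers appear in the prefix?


Quantifier prefix: forall x exists y forall z
Mark each quantifier type:
  U E U
Universal count = 2, Existential count = 1
Asked for universal (forall) quantifiers: 2

2


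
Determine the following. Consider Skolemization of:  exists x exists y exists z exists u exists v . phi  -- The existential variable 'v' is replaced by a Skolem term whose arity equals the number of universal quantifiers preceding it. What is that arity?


Quantifier prefix: exists x exists y exists z exists u exists v
'v' is existentially quantified at position 5.
No universal quantifiers precede it.
Skolem function arity = 0 (a Skolem constant)

0


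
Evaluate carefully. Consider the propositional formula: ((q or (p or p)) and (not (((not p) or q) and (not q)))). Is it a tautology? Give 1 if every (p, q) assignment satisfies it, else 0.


Check all 4 assignments:
p=0, q=0: 0
p=0, q=1: 1
p=1, q=0: 1
p=1, q=1: 1
Satisfying count = 3/4.
Tautology iff count = 4: no.

0


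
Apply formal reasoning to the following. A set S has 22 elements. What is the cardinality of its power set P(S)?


The power set of a set with n elements has 2^n elements.
|P(S)| = 2^22 = 4194304

4194304


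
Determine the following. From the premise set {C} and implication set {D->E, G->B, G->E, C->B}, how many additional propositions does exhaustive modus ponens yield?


Initial facts: {C}
Apply modus ponens to closure:
  C and C->B  =>  B
Final known: {B, C}
New propositions: {B}
Count = 1

1


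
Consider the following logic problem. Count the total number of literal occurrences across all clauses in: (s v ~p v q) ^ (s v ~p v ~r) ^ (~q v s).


Counting literals in each clause:
Clause 1: 3 literal(s)
Clause 2: 3 literal(s)
Clause 3: 2 literal(s)
Total = 8

8


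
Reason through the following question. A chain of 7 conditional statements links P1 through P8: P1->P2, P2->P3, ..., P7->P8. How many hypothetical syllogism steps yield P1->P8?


With 7 implications in a chain connecting 8 propositions:
P1->P2, P2->P3, ..., P7->P8
Steps needed = (number of implications) - 1 = 7 - 1 = 6

6


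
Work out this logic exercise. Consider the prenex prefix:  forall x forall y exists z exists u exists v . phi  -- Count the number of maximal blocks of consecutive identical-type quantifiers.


Quantifier-type sequence: A A E E E  (A=forall, E=exists)
Group into maximal same-type runs:
  Ax2 | Ex3
Number of blocks = 2

2


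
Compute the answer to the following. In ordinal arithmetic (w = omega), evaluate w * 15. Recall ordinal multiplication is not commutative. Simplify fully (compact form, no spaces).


Compute w * 15.
Ordinal * is associative and left-distributive over +, but NOT commutative; for finite n>1, n*w = w but w*n stays w*n.
w * 15 means 15 copies of w concatenated: w*15.
Result = w*15

w*15


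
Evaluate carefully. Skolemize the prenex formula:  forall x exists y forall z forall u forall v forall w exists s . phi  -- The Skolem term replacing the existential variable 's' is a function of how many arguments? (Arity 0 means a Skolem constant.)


Quantifier prefix: forall x exists y forall z forall u forall v forall w exists s
's' is existentially quantified at position 7.
Universal variables preceding it: x, z, u, v, w
Skolem function arity = 5

5


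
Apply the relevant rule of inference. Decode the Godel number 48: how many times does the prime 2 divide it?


Factorize 48 by dividing by 2 repeatedly.
Division steps: 2 divides 48 exactly 4 time(s).
Exponent of 2 = 4

4


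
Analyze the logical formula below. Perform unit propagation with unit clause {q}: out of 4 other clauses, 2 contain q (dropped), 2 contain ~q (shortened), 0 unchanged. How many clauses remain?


Satisfied (removed): 2
Shortened (remain): 2
Unchanged (remain): 0
Remaining = 2 + 0 = 2

2


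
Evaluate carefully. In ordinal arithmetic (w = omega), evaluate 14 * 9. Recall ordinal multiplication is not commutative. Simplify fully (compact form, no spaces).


Compute 14 * 9.
Ordinal * is associative and left-distributive over +, but NOT commutative; for finite n>1, n*w = w but w*n stays w*n.
Both finite; ordinal * agrees with natural *: 14 * 9 = 126.
Result = 126

126


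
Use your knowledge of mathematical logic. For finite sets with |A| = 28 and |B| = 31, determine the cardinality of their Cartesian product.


The Cartesian product A x B contains all ordered pairs (a, b).
|A x B| = |A| * |B| = 28 * 31 = 868

868


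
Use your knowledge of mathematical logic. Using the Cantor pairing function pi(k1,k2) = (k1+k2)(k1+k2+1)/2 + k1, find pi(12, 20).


k1 + k2 = 32
(k1+k2)(k1+k2+1)/2 = 32 * 33 / 2 = 528
pi = 528 + 12 = 540

540


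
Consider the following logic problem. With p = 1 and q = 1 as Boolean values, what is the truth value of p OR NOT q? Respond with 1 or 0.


p = 1, q = 1
Operation: p OR NOT q
Evaluate: 1 OR NOT 1 = 1

1


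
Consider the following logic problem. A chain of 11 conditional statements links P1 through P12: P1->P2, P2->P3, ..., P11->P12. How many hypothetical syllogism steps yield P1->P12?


With 11 implications in a chain connecting 12 propositions:
P1->P2, P2->P3, ..., P11->P12
Steps needed = (number of implications) - 1 = 11 - 1 = 10

10


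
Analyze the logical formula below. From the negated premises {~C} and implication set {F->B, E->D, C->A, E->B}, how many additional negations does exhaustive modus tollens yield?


Initial negated facts: {~C}
Apply modus tollens to closure:
  (no implication fires)
Final negated: {~C}
New negations: {(none)}
Count = 0

0


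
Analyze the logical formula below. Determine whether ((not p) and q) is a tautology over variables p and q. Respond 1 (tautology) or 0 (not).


Check all 4 assignments:
p=0, q=0: 0
p=0, q=1: 1
p=1, q=0: 0
p=1, q=1: 0
Satisfying count = 1/4.
Tautology iff count = 4: no.

0


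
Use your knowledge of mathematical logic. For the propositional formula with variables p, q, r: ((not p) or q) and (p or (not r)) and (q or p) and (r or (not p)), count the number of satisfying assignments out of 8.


Evaluate all 8 assignments for p, q, r:
p=0, q=0, r=0: 0
p=0, q=0, r=1: 0
p=0, q=1, r=0: 1
p=0, q=1, r=1: 0
p=1, q=0, r=0: 0
p=1, q=0, r=1: 0
p=1, q=1, r=0: 0
p=1, q=1, r=1: 1
Satisfying count = 2

2


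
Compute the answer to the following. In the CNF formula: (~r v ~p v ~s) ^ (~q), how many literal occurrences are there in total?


Counting literals in each clause:
Clause 1: 3 literal(s)
Clause 2: 1 literal(s)
Total = 4

4


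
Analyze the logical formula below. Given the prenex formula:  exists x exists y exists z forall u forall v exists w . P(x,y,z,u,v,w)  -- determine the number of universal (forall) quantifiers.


Quantifier prefix: exists x exists y exists z forall u forall v exists w
Mark each quantifier type:
  E E E U U E
Universal count = 2, Existential count = 4
Asked for universal (forall) quantifiers: 2

2


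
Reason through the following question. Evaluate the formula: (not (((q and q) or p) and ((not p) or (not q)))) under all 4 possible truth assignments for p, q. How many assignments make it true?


Check all 4 assignments:
p=0, q=0: 1
p=0, q=1: 0
p=1, q=0: 0
p=1, q=1: 1
Count of True = 2

2


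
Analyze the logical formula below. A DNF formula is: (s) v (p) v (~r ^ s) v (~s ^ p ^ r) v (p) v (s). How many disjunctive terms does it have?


A DNF formula is a disjunction of terms (conjunctions).
Terms are separated by v.
Counting the disjuncts: 6 terms.

6


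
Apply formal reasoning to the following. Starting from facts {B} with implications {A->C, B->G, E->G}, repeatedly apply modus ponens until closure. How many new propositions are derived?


Initial facts: {B}
Apply modus ponens to closure:
  B and B->G  =>  G
Final known: {B, G}
New propositions: {G}
Count = 1

1


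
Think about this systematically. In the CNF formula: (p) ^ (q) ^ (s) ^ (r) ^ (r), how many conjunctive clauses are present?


A CNF formula is a conjunction of clauses.
Clauses are separated by ^.
Counting the conjuncts: 5 clauses.

5


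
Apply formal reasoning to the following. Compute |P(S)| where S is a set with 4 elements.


The power set of a set with n elements has 2^n elements.
|P(S)| = 2^4 = 16

16


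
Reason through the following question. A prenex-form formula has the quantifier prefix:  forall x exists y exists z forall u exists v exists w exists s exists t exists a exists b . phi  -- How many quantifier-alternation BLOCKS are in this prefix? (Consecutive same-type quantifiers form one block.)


Quantifier-type sequence: A E E A E E E E E E  (A=forall, E=exists)
Group into maximal same-type runs:
  Ax1 | Ex2 | Ax1 | Ex6
Number of blocks = 4

4


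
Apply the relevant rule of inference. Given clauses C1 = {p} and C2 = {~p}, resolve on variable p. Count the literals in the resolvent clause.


Remove p from C1 and ~p from C2.
C1 remainder: {}
C2 remainder: {}
Union (resolvent): {} (empty clause)
Resolvent has 0 literal(s).

0


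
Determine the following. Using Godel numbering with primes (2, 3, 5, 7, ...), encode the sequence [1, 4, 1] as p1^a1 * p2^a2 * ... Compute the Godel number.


Encode each element as an exponent of the corresponding prime:
  2^1 = 2
  3^4 = 81
  5^1 = 5
Product = 2 * 81 * 5 = 810

810


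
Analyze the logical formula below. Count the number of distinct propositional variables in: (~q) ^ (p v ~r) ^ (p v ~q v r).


Identify each variable that appears in the formula.
Variables found: p, q, r
Count = 3

3


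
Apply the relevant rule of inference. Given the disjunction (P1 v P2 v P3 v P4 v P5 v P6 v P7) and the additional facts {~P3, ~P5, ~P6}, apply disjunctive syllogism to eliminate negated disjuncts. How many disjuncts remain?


Original disjuncts (7): P1, P2, P3, P4, P5, P6, P7
Negated (eliminate): ~P3, ~P5, ~P6
Remaining disjuncts: P1, P2, P4, P7
Count = 7 - 3 = 4

4


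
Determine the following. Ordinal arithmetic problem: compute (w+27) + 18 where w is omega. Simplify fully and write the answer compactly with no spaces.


Compute (w+27) + 18.
Ordinal + is associative but NOT commutative; for finite n>0, n + w = w but w + n stays w+n.
By associativity: (w+27) + 18 = w + (27+18) = w+45.
Result = w+45

w+45


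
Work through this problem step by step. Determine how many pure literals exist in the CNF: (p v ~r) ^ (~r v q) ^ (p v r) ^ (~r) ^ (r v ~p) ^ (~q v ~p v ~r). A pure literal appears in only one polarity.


Check each variable for pure literal status:
p: mixed (not pure)
q: mixed (not pure)
r: mixed (not pure)
Pure literal count = 0

0


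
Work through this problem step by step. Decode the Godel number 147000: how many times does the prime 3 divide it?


Factorize 147000 by dividing by 3 repeatedly.
Division steps: 3 divides 147000 exactly 1 time(s).
Exponent of 3 = 1

1


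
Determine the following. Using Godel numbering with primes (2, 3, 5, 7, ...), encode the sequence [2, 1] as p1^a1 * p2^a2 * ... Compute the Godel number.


Encode each element as an exponent of the corresponding prime:
  2^2 = 4
  3^1 = 3
Product = 4 * 3 = 12

12


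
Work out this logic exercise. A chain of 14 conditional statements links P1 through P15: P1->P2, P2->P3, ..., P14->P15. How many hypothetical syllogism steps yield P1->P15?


With 14 implications in a chain connecting 15 propositions:
P1->P2, P2->P3, ..., P14->P15
Steps needed = (number of implications) - 1 = 14 - 1 = 13

13


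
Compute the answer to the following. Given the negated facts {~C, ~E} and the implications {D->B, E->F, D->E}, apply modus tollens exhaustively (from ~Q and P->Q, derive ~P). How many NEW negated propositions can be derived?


Initial negated facts: {~C, ~E}
Apply modus tollens to closure:
  ~E and D->E  =>  ~D
Final negated: {~C, ~D, ~E}
New negations: {~D}
Count = 1

1


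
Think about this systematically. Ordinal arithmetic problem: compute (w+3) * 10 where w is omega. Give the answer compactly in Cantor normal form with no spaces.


Compute (w+3) * 10.
Ordinal * is associative and left-distributive over +, but NOT commutative; for finite n>1, n*w = w but w*n stays w*n.
(w+3) * 10 = (w+3) repeated 10 times. Each intermediate +3 is absorbed by the following w; only the last survives: w*10+3.
Result = w*10+3

w*10+3


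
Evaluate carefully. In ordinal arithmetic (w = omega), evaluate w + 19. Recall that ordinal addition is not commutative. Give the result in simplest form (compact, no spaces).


Compute w + 19.
Ordinal + is associative but NOT commutative; for finite n>0, n + w = w but w + n stays w+n.
w + 19 is already in normal form (a successor ordinal beyond w).
Result = w+19

w+19


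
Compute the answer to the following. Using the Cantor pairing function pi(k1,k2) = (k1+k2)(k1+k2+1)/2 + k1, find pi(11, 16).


k1 + k2 = 27
(k1+k2)(k1+k2+1)/2 = 27 * 28 / 2 = 378
pi = 378 + 11 = 389

389


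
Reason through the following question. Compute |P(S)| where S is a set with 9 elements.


The power set of a set with n elements has 2^n elements.
|P(S)| = 2^9 = 512

512


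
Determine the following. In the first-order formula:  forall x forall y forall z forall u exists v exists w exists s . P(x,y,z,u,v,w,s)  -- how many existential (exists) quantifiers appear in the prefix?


Quantifier prefix: forall x forall y forall z forall u exists v exists w exists s
Mark each quantifier type:
  U U U U E E E
Universal count = 4, Existential count = 3
Asked for existential (exists) quantifiers: 3

3


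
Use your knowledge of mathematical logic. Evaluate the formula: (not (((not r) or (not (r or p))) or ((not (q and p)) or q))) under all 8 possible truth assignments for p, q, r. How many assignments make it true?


Check all 8 assignments:
p=0, q=0, r=0: 0
p=0, q=0, r=1: 0
p=0, q=1, r=0: 0
p=0, q=1, r=1: 0
p=1, q=0, r=0: 0
p=1, q=0, r=1: 0
p=1, q=1, r=0: 0
p=1, q=1, r=1: 0
Count of True = 0

0


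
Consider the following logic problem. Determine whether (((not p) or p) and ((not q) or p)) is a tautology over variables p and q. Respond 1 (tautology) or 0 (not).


Check all 4 assignments:
p=0, q=0: 1
p=0, q=1: 0
p=1, q=0: 1
p=1, q=1: 1
Satisfying count = 3/4.
Tautology iff count = 4: no.

0


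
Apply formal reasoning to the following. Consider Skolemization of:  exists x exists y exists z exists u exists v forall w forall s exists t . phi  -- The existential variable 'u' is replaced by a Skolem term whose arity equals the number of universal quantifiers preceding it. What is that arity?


Quantifier prefix: exists x exists y exists z exists u exists v forall w forall s exists t
'u' is existentially quantified at position 4.
No universal quantifiers precede it.
Skolem function arity = 0 (a Skolem constant)

0


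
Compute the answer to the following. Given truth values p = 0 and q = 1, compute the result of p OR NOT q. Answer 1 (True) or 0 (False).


p = 0, q = 1
Operation: p OR NOT q
Evaluate: 0 OR NOT 1 = 0

0


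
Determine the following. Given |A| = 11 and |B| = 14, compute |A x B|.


The Cartesian product A x B contains all ordered pairs (a, b).
|A x B| = |A| * |B| = 11 * 14 = 154

154


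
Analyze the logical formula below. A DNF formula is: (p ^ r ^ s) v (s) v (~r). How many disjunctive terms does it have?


A DNF formula is a disjunction of terms (conjunctions).
Terms are separated by v.
Counting the disjuncts: 3 terms.

3


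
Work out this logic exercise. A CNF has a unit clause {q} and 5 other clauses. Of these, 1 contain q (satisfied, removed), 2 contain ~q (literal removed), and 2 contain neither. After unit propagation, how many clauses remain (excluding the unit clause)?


Satisfied (removed): 1
Shortened (remain): 2
Unchanged (remain): 2
Remaining = 2 + 2 = 4

4


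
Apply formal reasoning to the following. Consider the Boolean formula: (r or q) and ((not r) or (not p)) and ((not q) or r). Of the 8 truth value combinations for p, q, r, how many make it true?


Evaluate all 8 assignments for p, q, r:
p=0, q=0, r=0: 0
p=0, q=0, r=1: 1
p=0, q=1, r=0: 0
p=0, q=1, r=1: 1
p=1, q=0, r=0: 0
p=1, q=0, r=1: 0
p=1, q=1, r=0: 0
p=1, q=1, r=1: 0
Satisfying count = 2

2


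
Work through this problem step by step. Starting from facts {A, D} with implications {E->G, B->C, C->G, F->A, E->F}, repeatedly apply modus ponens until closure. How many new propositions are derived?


Initial facts: {A, D}
Apply modus ponens to closure:
  (no implication fires)
Final known: {A, D}
New propositions: {(none)}
Count = 0

0


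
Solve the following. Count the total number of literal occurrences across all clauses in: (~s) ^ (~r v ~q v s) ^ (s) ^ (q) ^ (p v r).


Counting literals in each clause:
Clause 1: 1 literal(s)
Clause 2: 3 literal(s)
Clause 3: 1 literal(s)
Clause 4: 1 literal(s)
Clause 5: 2 literal(s)
Total = 8

8


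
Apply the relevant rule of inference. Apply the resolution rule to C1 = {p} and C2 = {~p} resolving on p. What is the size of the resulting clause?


Remove p from C1 and ~p from C2.
C1 remainder: {}
C2 remainder: {}
Union (resolvent): {} (empty clause)
Resolvent has 0 literal(s).

0


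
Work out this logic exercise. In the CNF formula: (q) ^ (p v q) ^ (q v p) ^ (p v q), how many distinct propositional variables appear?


Identify each variable that appears in the formula.
Variables found: p, q
Count = 2

2


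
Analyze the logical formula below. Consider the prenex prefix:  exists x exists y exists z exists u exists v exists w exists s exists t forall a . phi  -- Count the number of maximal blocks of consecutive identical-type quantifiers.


Quantifier-type sequence: E E E E E E E E A  (A=forall, E=exists)
Group into maximal same-type runs:
  Ex8 | Ax1
Number of blocks = 2

2


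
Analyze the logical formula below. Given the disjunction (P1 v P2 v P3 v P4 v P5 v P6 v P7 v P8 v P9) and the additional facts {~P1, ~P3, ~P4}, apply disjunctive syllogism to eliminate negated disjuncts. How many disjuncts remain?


Original disjuncts (9): P1, P2, P3, P4, P5, P6, P7, P8, P9
Negated (eliminate): ~P1, ~P3, ~P4
Remaining disjuncts: P2, P5, P6, P7, P8, P9
Count = 9 - 3 = 6

6


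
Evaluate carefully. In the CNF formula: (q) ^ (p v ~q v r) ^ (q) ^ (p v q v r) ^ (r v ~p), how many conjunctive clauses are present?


A CNF formula is a conjunction of clauses.
Clauses are separated by ^.
Counting the conjuncts: 5 clauses.

5


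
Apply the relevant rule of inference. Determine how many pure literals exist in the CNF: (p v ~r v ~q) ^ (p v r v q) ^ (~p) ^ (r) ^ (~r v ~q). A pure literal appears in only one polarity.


Check each variable for pure literal status:
p: mixed (not pure)
q: mixed (not pure)
r: mixed (not pure)
Pure literal count = 0

0


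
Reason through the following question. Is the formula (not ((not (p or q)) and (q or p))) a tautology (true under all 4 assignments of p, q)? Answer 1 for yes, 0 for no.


Check all 4 assignments:
p=0, q=0: 1
p=0, q=1: 1
p=1, q=0: 1
p=1, q=1: 1
Satisfying count = 4/4.
Tautology iff count = 4: yes.

1


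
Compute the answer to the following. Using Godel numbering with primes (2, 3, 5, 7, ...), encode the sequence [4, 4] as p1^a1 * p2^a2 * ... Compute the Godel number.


Encode each element as an exponent of the corresponding prime:
  2^4 = 16
  3^4 = 81
Product = 16 * 81 = 1296

1296


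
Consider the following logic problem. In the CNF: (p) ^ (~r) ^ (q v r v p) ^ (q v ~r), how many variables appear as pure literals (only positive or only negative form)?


Check each variable for pure literal status:
p: pure positive
q: pure positive
r: mixed (not pure)
Pure literal count = 2

2


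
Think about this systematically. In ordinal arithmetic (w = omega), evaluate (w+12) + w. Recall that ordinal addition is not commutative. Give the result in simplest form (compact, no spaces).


Compute (w+12) + w.
Ordinal + is associative but NOT commutative; for finite n>0, n + w = w but w + n stays w+n.
(w+12) + w = w + (12+w) = w + w = w*2 (the finite tail 12 is absorbed by the right w).
Result = w*2

w*2


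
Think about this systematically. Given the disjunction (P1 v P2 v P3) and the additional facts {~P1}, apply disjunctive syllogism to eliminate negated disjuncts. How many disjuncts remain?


Original disjuncts (3): P1, P2, P3
Negated (eliminate): ~P1
Remaining disjuncts: P2, P3
Count = 3 - 1 = 2

2


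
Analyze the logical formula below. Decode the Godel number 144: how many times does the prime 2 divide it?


Factorize 144 by dividing by 2 repeatedly.
Division steps: 2 divides 144 exactly 4 time(s).
Exponent of 2 = 4

4


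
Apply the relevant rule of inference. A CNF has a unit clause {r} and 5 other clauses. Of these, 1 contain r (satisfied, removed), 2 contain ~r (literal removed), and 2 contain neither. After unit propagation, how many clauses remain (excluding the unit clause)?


Satisfied (removed): 1
Shortened (remain): 2
Unchanged (remain): 2
Remaining = 2 + 2 = 4

4


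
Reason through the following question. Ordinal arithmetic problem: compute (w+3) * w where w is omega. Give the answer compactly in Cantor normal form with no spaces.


Compute (w+3) * w.
Ordinal * is associative and left-distributive over +, but NOT commutative; for finite n>1, n*w = w but w*n stays w*n.
(w+3) * w = sup{(w+3)*k : k<w} = sup{w*k+3} = w^2 (the +3 tail is absorbed in the limit).
Result = w^2

w^2


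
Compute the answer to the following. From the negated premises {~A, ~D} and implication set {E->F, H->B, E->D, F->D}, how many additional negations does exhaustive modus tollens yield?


Initial negated facts: {~A, ~D}
Apply modus tollens to closure:
  ~D and E->D  =>  ~E
  ~D and F->D  =>  ~F
Final negated: {~A, ~D, ~E, ~F}
New negations: {~E, ~F}
Count = 2

2


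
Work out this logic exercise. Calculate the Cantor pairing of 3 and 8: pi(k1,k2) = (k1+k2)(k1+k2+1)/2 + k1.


k1 + k2 = 11
(k1+k2)(k1+k2+1)/2 = 11 * 12 / 2 = 66
pi = 66 + 3 = 69

69


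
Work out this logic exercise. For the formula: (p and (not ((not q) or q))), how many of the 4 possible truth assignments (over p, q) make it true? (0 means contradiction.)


Check all 4 assignments:
p=0, q=0: 0
p=0, q=1: 0
p=1, q=0: 0
p=1, q=1: 0
Count of True = 0

0


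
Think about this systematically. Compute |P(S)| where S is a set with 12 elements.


The power set of a set with n elements has 2^n elements.
|P(S)| = 2^12 = 4096

4096
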